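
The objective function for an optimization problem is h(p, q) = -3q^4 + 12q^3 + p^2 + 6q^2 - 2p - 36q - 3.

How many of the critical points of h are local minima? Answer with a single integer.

1

h separates as a function of p plus a function of q, so ∇h=0 decouples.
∂h/∂p = 2(p - 1) = 0 at p ∈ {1}; ∂h/∂q = -12(q - 3)(q - 1)(q + 1) = 0 at q ∈ {-1, 1, 3}.
The Hessian is diagonal: diag(h_pp, h_qq). Second derivatives: h_pp(1)=2; h_qq(-1)=-96, h_qq(1)=48, h_qq(3)=-96.
Local minima occur where both diagonal entries positive: (1, 1). Count: 1.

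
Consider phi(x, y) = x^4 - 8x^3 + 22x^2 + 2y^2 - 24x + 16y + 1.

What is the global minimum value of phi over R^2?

-40

phi(x,y) separates as P(x) + Q(y) + 1, so its minimum is min P + min Q + 1.
P'(x) = 4(x - 3)(x - 2)(x - 1) vanishes at x ∈ {1, 2, 3}; Q'(y) = 4y + 16 vanishes at y ∈ {-4}.
Local minima of P (where P''>0): P(1)=-9, P(3)=-9. Local minima of Q: Q(-4)=-32.
So the global minimum of phi is P(1) + Q(-4) + 1 = -9 − 32 + 1 = -40, attained at (1, -4).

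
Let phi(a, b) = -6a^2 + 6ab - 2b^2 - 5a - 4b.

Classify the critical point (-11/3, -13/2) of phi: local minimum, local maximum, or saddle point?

local maximum

The Hessian of phi is constant: H = [[-12, 6], [6, -4]].
det(H) = (-12)·(-4) − 6² = 12.
det(H) > 0 and tr(H) = -16 < 0, so H is negative definite and the point is a local maximum.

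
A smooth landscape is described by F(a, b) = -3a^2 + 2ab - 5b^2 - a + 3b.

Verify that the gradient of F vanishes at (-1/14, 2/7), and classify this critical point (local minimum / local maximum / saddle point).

∇F = (-6a + 2b - 1, 2a - 10b + 3); substituting (-1/14, 2/7) gives ∇F = (0, 0), so (-1/14, 2/7) is indeed a critical point.
The Hessian of F is constant: H = [[-6, 2], [2, -10]].
det(H) = (-6)·(-10) − 2² = 56.
det(H) > 0 and tr(H) = -16 < 0, so H is negative definite and the point is a local maximum.

local maximum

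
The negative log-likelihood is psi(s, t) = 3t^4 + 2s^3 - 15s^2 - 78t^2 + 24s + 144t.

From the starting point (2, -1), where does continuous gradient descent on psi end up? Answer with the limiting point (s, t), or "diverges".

psi is separable, so gradient descent decouples: s follows -∂psi/∂s, t follows -∂psi/∂t.
∂psi/∂s = 6(s - 4)(s - 1); at s=2 this is -12, so s increases.
∂psi/∂t = 12(t - 3)(t - 1)(t + 4); at t=-1 this is 288, so t decreases.
s converges to its nearest critical value 4 (a local min of the s-part); t converges to -4. The iterate converges to (4, -4).

(4, -4)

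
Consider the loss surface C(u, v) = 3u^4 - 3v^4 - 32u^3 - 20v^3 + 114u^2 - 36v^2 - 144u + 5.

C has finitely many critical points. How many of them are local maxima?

C separates as a function of u plus a function of v, so ∇C=0 decouples.
∂C/∂u = 12(u - 4)(u - 3)(u - 1) = 0 at u ∈ {1, 3, 4}; ∂C/∂v = -12v(v + 2)(v + 3) = 0 at v ∈ {-3, -2, 0}.
The Hessian is diagonal: diag(C_uu, C_vv). Second derivatives: C_uu(1)=72, C_uu(3)=-24, C_uu(4)=36; C_vv(-3)=-36, C_vv(-2)=24, C_vv(0)=-72.
Local maxima occur where both diagonal entries negative: (3, -3), (3, 0). Count: 2.

2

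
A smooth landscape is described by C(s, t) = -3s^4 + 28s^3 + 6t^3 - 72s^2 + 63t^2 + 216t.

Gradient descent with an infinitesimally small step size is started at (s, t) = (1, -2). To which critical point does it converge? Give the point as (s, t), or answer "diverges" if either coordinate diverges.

C is separable, so gradient descent decouples: s follows -∂C/∂s, t follows -∂C/∂t.
∂C/∂s = -12s(s - 4)(s - 3); at s=1 this is -72, so s increases.
∂C/∂t = 18(t + 3)(t + 4); at t=-2 this is 36, so t decreases.
s converges to its nearest critical value 3 (a local min of the s-part); t converges to -3. The iterate converges to (3, -3).

(3, -3)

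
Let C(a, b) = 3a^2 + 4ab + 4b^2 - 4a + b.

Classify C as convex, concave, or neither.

convex

C is quadratic, so its Hessian is the constant matrix H = [[6, 4], [4, 8]].
det(H) = 32, tr(H) = 14.
det(H) > 0 and tr(H) > 0, so H is positive definite everywhere: convex.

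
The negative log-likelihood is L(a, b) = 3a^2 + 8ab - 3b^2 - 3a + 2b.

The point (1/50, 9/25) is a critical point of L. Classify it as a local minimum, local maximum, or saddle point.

saddle point

The Hessian of L is constant: H = [[6, 8], [8, -6]].
det(H) = 6·(-6) − 8² = -100.
Since det(H) < 0, H is indefinite and the critical point is a saddle point.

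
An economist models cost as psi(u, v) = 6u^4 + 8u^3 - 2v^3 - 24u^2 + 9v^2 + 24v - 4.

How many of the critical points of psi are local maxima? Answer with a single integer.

1

psi separates as a function of u plus a function of v, so ∇psi=0 decouples.
∂psi/∂u = 24u(u - 1)(u + 2) = 0 at u ∈ {-2, 0, 1}; ∂psi/∂v = -6(v - 4)(v + 1) = 0 at v ∈ {-1, 4}.
The Hessian is diagonal: diag(psi_uu, psi_vv). Second derivatives: psi_uu(-2)=144, psi_uu(0)=-48, psi_uu(1)=72; psi_vv(-1)=30, psi_vv(4)=-30.
Local maxima occur where both diagonal entries negative: (0, 4). Count: 1.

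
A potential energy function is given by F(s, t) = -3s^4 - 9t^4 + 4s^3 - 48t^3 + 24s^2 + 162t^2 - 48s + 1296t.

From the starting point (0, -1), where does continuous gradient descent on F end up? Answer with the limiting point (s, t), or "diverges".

F is separable, so gradient descent decouples: s follows -∂F/∂s, t follows -∂F/∂t.
∂F/∂s = -12(s - 2)(s - 1)(s + 2); at s=0 this is -48, so s increases.
∂F/∂t = -36(t - 3)(t + 3)(t + 4); at t=-1 this is 864, so t decreases.
s converges to its nearest critical value 1 (a local min of the s-part); t converges to -3. The iterate converges to (1, -3).

(1, -3)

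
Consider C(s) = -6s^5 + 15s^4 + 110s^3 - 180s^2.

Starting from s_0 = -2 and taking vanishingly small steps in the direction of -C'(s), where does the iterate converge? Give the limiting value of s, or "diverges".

-3

C'(s) = -30s(s - 4)(s - 1)(s + 3), so C'(-2) = 1080.
Gradient descent moves in the -C' direction, i.e. s is decreasing.
The nearest critical point in that direction is s = -3, where C'' = 2520 > 0 (a local minimum). The iterate converges there.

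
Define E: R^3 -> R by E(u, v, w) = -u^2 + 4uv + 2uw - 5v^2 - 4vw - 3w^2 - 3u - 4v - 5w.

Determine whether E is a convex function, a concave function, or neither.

concave

E is quadratic, so its Hessian is the constant matrix H = [[-2, 4, 2], [4, -10, -4], [2, -4, -6]].
Leading principal minors: -2, 4, -16.
Signs alternate −, +, − ⇒ H ≺ 0 ⇒ concave.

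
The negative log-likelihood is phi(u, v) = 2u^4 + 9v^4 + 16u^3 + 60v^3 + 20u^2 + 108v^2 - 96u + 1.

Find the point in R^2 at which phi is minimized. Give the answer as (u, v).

(1, 0)

phi(u,v) separates as P(u) + Q(v) + 1, so its minimum is min P + min Q + 1.
P'(u) = 8(u - 1)(u + 3)(u + 4) vanishes at u ∈ {-4, -3, 1}; Q'(v) = 36v(v + 2)(v + 3) vanishes at v ∈ {-3, -2, 0}.
Local minima of P (where P''>0): P(-4)=192, P(1)=-58. Local minima of Q: Q(-3)=81, Q(0)=0.
So the global minimum of phi is P(1) + Q(0) + 1 = -58 + 0 + 1 = -57, attained at (1, 0).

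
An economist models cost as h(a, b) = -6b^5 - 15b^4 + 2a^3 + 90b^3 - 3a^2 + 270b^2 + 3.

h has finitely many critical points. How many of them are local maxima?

2

h separates as a function of a plus a function of b, so ∇h=0 decouples.
∂h/∂a = 6a(a - 1) = 0 at a ∈ {0, 1}; ∂h/∂b = -30b(b - 3)(b + 2)(b + 3) = 0 at b ∈ {-3, -2, 0, 3}.
The Hessian is diagonal: diag(h_aa, h_bb). Second derivatives: h_aa(0)=-6, h_aa(1)=6; h_bb(-3)=540, h_bb(-2)=-300, h_bb(0)=540, h_bb(3)=-2700.
Local maxima occur where both diagonal entries negative: (0, -2), (0, 3). Count: 2.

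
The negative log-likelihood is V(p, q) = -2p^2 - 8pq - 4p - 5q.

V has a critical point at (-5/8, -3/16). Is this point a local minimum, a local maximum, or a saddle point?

saddle point

The Hessian of V is constant: H = [[-4, -8], [-8, 0]].
det(H) = (-4)·0 − (-8)² = -64.
Since det(H) < 0, H is indefinite and the critical point is a saddle point.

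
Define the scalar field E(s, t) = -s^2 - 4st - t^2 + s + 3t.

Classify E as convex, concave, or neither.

neither

E is quadratic, so its Hessian is the constant matrix H = [[-2, -4], [-4, -2]].
det(H) = -12, tr(H) = -4.
det(H) < 0, so H is indefinite: neither convex nor concave.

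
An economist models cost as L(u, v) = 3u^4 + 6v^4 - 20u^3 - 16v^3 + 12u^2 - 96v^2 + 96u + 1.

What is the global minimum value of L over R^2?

-1084

L(u,v) separates as P(u) + Q(v) + 1, so its minimum is min P + min Q + 1.
P'(u) = 12(u - 4)(u - 2)(u + 1) vanishes at u ∈ {-1, 2, 4}; Q'(v) = 24v(v - 4)(v + 2) vanishes at v ∈ {-2, 0, 4}.
Local minima of P (where P''>0): P(-1)=-61, P(4)=64. Local minima of Q: Q(-2)=-160, Q(4)=-1024.
So the global minimum of L is P(-1) + Q(4) + 1 = -61 − 1024 + 1 = -1084, attained at (-1, 4).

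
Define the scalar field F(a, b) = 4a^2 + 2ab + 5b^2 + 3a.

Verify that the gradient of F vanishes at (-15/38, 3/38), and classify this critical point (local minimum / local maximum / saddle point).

local minimum

∇F = (8a + 2b + 3, 2a + 10b); substituting (-15/38, 3/38) gives ∇F = (0, 0), so (-15/38, 3/38) is indeed a critical point.
The Hessian of F is constant: H = [[8, 2], [2, 10]].
det(H) = 8·10 − 2² = 76.
det(H) > 0 and tr(H) = 18 > 0, so H is positive definite and the point is a local minimum.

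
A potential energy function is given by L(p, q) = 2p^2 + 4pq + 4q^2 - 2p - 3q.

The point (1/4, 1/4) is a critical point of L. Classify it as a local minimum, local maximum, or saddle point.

The Hessian of L is constant: H = [[4, 4], [4, 8]].
det(H) = 4·8 − 4² = 16.
det(H) > 0 and tr(H) = 12 > 0, so H is positive definite and the point is a local minimum.

local minimum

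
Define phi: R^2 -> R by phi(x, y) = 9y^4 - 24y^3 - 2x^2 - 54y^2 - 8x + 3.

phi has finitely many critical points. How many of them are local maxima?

1

phi separates as a function of x plus a function of y, so ∇phi=0 decouples.
∂phi/∂x = -4(x + 2) = 0 at x ∈ {-2}; ∂phi/∂y = 36y(y - 3)(y + 1) = 0 at y ∈ {-1, 0, 3}.
The Hessian is diagonal: diag(phi_xx, phi_yy). Second derivatives: phi_xx(-2)=-4; phi_yy(-1)=144, phi_yy(0)=-108, phi_yy(3)=432.
Local maxima occur where both diagonal entries negative: (-2, 0). Count: 1.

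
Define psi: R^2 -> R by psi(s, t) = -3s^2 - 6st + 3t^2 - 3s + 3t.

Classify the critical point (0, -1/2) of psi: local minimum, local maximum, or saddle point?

The Hessian of psi is constant: H = [[-6, -6], [-6, 6]].
det(H) = (-6)·6 − (-6)² = -72.
Since det(H) < 0, H is indefinite and the critical point is a saddle point.

saddle point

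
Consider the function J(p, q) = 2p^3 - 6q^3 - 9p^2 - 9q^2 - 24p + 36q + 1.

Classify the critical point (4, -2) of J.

local minimum

The mixed partial ∂²J/∂p∂q is 0, so the Hessian at any point is diag(J_pp, J_qq) = diag(6(2p - 3), -18(2q + 1)).
At (4, -2): H = diag(30, 54).
Both eigenvalues are positive, so H is positive definite: a local minimum.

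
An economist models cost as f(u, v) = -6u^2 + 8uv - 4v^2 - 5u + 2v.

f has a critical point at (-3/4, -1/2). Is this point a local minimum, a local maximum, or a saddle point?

The Hessian of f is constant: H = [[-12, 8], [8, -8]].
det(H) = (-12)·(-8) − 8² = 32.
det(H) > 0 and tr(H) = -20 < 0, so H is negative definite and the point is a local maximum.

local maximum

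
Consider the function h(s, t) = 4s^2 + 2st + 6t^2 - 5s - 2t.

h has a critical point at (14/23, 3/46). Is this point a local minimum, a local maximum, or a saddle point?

The Hessian of h is constant: H = [[8, 2], [2, 12]].
det(H) = 8·12 − 2² = 92.
det(H) > 0 and tr(H) = 20 > 0, so H is positive definite and the point is a local minimum.

local minimum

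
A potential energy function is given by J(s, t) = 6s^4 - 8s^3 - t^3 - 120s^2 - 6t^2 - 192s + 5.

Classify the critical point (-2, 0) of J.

The mixed partial ∂²J/∂s∂t is 0, so the Hessian at any point is diag(J_ss, J_tt) = diag(24(3s^2 - 2s - 10), -6(t + 2)).
At (-2, 0): H = diag(144, -12).
The eigenvalues have opposite signs, so H is indefinite: a saddle point.

saddle point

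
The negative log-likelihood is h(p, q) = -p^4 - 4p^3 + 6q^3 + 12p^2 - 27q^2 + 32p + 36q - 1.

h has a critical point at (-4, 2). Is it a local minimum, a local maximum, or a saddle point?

saddle point

The mixed partial ∂²h/∂p∂q is 0, so the Hessian at any point is diag(h_pp, h_qq) = diag(12(-p^2 - 2p + 2), 18(2q - 3)).
At (-4, 2): H = diag(-72, 18).
The eigenvalues have opposite signs, so H is indefinite: a saddle point.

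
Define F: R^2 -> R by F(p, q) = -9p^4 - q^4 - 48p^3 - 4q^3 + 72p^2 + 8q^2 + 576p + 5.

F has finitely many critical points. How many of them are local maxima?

F separates as a function of p plus a function of q, so ∇F=0 decouples.
∂F/∂p = -36(p - 2)(p + 2)(p + 4) = 0 at p ∈ {-4, -2, 2}; ∂F/∂q = -4q(q - 1)(q + 4) = 0 at q ∈ {-4, 0, 1}.
The Hessian is diagonal: diag(F_pp, F_qq). Second derivatives: F_pp(-4)=-432, F_pp(-2)=288, F_pp(2)=-864; F_qq(-4)=-80, F_qq(0)=16, F_qq(1)=-20.
Local maxima occur where both diagonal entries negative: (-4, -4), (-4, 1), (2, -4), (2, 1). Count: 4.

4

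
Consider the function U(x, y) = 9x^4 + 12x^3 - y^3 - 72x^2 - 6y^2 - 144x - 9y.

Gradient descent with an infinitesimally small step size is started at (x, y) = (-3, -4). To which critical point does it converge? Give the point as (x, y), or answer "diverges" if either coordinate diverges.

(-2, -3)

U is separable, so gradient descent decouples: x follows -∂U/∂x, y follows -∂U/∂y.
∂U/∂x = 36(x - 2)(x + 1)(x + 2); at x=-3 this is -360, so x increases.
∂U/∂y = -3(y + 1)(y + 3); at y=-4 this is -9, so y increases.
x converges to its nearest critical value -2 (a local min of the x-part); y converges to -3. The iterate converges to (-2, -3).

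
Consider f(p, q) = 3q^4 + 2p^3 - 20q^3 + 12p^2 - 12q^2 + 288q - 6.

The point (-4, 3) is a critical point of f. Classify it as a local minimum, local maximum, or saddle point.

local maximum

The mixed partial ∂²f/∂p∂q is 0, so the Hessian at any point is diag(f_pp, f_qq) = diag(12(p + 2), 12(3q^2 - 10q - 2)).
At (-4, 3): H = diag(-24, -60).
Both eigenvalues are negative, so H is negative definite: a local maximum.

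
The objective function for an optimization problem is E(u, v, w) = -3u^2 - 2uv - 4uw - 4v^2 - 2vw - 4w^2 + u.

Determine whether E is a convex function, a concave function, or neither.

E is quadratic, so its Hessian is the constant matrix H = [[-6, -2, -4], [-2, -8, -2], [-4, -2, -8]].
Leading principal minors: -6, 44, -232.
Signs alternate −, +, − ⇒ H ≺ 0 ⇒ concave.

concave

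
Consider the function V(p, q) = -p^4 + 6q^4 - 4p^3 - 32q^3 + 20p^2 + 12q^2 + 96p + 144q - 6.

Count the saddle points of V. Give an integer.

5

V separates as a function of p plus a function of q, so ∇V=0 decouples.
∂V/∂p = -4(p - 3)(p + 2)(p + 4) = 0 at p ∈ {-4, -2, 3}; ∂V/∂q = 24(q - 3)(q - 2)(q + 1) = 0 at q ∈ {-1, 2, 3}.
The Hessian is diagonal: diag(V_pp, V_qq). Second derivatives: V_pp(-4)=-56, V_pp(-2)=40, V_pp(3)=-140; V_qq(-1)=288, V_qq(2)=-72, V_qq(3)=96.
Saddle points occur where the two diagonal entries have opposite signs: (-4, -1), (-4, 3), (-2, 2), (3, -1), (3, 3). Count: 5.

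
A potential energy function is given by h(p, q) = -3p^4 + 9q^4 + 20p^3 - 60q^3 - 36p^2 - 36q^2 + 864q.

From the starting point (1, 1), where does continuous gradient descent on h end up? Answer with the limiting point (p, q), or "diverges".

(2, -2)

h is separable, so gradient descent decouples: p follows -∂h/∂p, q follows -∂h/∂q.
∂h/∂p = -12p(p - 3)(p - 2); at p=1 this is -24, so p increases.
∂h/∂q = 36(q - 4)(q - 3)(q + 2); at q=1 this is 648, so q decreases.
p converges to its nearest critical value 2 (a local min of the p-part); q converges to -2. The iterate converges to (2, -2).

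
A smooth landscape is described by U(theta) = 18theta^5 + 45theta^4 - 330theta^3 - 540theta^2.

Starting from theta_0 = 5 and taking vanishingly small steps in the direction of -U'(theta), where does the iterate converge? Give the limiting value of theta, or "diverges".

3

U'(theta) = 90theta(theta - 3)(theta + 1)(theta + 4), so U'(5) = 48600.
Gradient descent moves in the -U' direction, i.e. theta is decreasing.
The nearest critical point in that direction is theta = 3, where U'' = 7560 > 0 (a local minimum). The iterate converges there.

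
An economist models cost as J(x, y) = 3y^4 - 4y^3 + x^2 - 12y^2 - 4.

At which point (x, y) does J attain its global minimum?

(0, 2)

J(x,y) separates as P(x) + Q(y) − 4, so its minimum is min P + min Q − 4.
P'(x) = 2x vanishes at x ∈ {0}; Q'(y) = 12y(y - 2)(y + 1) vanishes at y ∈ {-1, 0, 2}.
Local minima of P (where P''>0): P(0)=0. Local minima of Q: Q(-1)=-5, Q(2)=-32.
So the global minimum of J is P(0) + Q(2) − 4 = 0 − 32 − 4 = -36, attained at (0, 2).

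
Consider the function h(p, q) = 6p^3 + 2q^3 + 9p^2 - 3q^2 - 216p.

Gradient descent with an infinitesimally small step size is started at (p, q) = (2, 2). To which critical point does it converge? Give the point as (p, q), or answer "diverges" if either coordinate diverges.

(3, 1)

h is separable, so gradient descent decouples: p follows -∂h/∂p, q follows -∂h/∂q.
∂h/∂p = 18(p - 3)(p + 4); at p=2 this is -108, so p increases.
∂h/∂q = 6q(q - 1); at q=2 this is 12, so q decreases.
p converges to its nearest critical value 3 (a local min of the p-part); q converges to 1. The iterate converges to (3, 1).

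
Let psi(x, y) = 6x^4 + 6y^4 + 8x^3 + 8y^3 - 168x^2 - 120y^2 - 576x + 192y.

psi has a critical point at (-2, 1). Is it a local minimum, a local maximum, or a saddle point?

local maximum

The mixed partial ∂²psi/∂x∂y is 0, so the Hessian at any point is diag(psi_xx, psi_yy) = diag(24(3x^2 + 2x - 14), 24(3y^2 + 2y - 10)).
At (-2, 1): H = diag(-144, -120).
Both eigenvalues are negative, so H is negative definite: a local maximum.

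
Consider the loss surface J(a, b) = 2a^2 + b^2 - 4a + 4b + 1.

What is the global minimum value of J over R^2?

J(a,b) separates as P(a) + Q(b) + 1, so its minimum is min P + min Q + 1.
P'(a) = 4a - 4 vanishes at a ∈ {1}; Q'(b) = 2b + 4 vanishes at b ∈ {-2}.
Local minima of P (where P''>0): P(1)=-2. Local minima of Q: Q(-2)=-4.
So the global minimum of J is P(1) + Q(-2) + 1 = -2 − 4 + 1 = -5, attained at (1, -2).

-5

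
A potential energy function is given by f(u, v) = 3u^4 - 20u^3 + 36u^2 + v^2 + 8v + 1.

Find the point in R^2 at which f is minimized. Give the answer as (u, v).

f(u,v) separates as P(u) + Q(v) + 1, so its minimum is min P + min Q + 1.
P'(u) = 12u(u - 3)(u - 2) vanishes at u ∈ {0, 2, 3}; Q'(v) = 2v + 8 vanishes at v ∈ {-4}.
Local minima of P (where P''>0): P(0)=0, P(3)=27. Local minima of Q: Q(-4)=-16.
So the global minimum of f is P(0) + Q(-4) + 1 = 0 − 16 + 1 = -15, attained at (0, -4).

(0, -4)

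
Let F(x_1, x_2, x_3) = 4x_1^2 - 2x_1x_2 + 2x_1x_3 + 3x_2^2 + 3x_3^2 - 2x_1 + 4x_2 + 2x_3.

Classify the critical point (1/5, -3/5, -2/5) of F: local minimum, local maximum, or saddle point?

local minimum

The Hessian is constant: H = [[8, -2, 2], [-2, 6, 0], [2, 0, 6]].
Leading principal minors: Δ₁ = 8, Δ₂ = 44, Δ₃ = 240.
All leading minors are positive, so H is positive definite: a local minimum.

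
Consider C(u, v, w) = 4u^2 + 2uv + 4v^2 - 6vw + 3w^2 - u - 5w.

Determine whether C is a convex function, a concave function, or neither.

C is quadratic, so its Hessian is the constant matrix H = [[8, 2, 0], [2, 8, -6], [0, -6, 6]].
Leading principal minors: 8, 60, 72.
All positive ⇒ H ≻ 0 ⇒ convex.

convex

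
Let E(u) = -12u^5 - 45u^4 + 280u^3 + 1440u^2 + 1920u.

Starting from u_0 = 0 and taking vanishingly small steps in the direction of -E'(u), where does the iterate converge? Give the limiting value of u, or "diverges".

-1

E'(u) = -60(u - 4)(u + 1)(u + 2)(u + 4), so E'(0) = 1920.
Gradient descent moves in the -E' direction, i.e. u is decreasing.
The nearest critical point in that direction is u = -1, where E'' = 900 > 0 (a local minimum). The iterate converges there.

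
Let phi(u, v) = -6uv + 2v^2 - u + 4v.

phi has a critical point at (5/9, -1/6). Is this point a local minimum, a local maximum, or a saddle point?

The Hessian of phi is constant: H = [[0, -6], [-6, 4]].
det(H) = 0·4 − (-6)² = -36.
Since det(H) < 0, H is indefinite and the critical point is a saddle point.

saddle point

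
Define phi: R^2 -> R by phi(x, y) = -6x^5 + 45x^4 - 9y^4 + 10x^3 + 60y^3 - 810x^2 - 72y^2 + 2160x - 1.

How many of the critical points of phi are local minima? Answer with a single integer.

2

phi separates as a function of x plus a function of y, so ∇phi=0 decouples.
∂phi/∂x = -30(x - 4)(x - 3)(x - 2)(x + 3) = 0 at x ∈ {-3, 2, 3, 4}; ∂phi/∂y = -36y(y - 4)(y - 1) = 0 at y ∈ {0, 1, 4}.
The Hessian is diagonal: diag(phi_xx, phi_yy). Second derivatives: phi_xx(-3)=6300, phi_xx(2)=-300, phi_xx(3)=180, phi_xx(4)=-420; phi_yy(0)=-144, phi_yy(1)=108, phi_yy(4)=-432.
Local minima occur where both diagonal entries positive: (-3, 1), (3, 1). Count: 2.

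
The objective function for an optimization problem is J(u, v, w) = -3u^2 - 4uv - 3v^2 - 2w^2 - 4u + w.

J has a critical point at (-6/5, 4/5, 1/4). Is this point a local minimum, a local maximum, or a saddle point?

local maximum

The Hessian is constant: H = [[-6, -4, 0], [-4, -6, 0], [0, 0, -4]].
Leading principal minors: Δ₁ = -6, Δ₂ = 20, Δ₃ = -80.
The minors alternate sign starting negative (−, +, −), so H is negative definite: a local maximum.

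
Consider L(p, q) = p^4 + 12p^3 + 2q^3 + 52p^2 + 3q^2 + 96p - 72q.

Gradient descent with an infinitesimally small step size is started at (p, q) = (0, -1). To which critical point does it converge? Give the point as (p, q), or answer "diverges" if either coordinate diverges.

(-2, 3)

L is separable, so gradient descent decouples: p follows -∂L/∂p, q follows -∂L/∂q.
∂L/∂p = 4(p + 2)(p + 3)(p + 4); at p=0 this is 96, so p decreases.
∂L/∂q = 6(q - 3)(q + 4); at q=-1 this is -72, so q increases.
p converges to its nearest critical value -2 (a local min of the p-part); q converges to 3. The iterate converges to (-2, 3).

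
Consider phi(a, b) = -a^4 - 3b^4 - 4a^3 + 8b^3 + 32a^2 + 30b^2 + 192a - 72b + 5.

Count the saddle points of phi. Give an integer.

4

phi separates as a function of a plus a function of b, so ∇phi=0 decouples.
∂phi/∂a = -4(a - 4)(a + 3)(a + 4) = 0 at a ∈ {-4, -3, 4}; ∂phi/∂b = -12(b - 3)(b - 1)(b + 2) = 0 at b ∈ {-2, 1, 3}.
The Hessian is diagonal: diag(phi_aa, phi_bb). Second derivatives: phi_aa(-4)=-32, phi_aa(-3)=28, phi_aa(4)=-224; phi_bb(-2)=-180, phi_bb(1)=72, phi_bb(3)=-120.
Saddle points occur where the two diagonal entries have opposite signs: (-4, 1), (-3, -2), (-3, 3), (4, 1). Count: 4.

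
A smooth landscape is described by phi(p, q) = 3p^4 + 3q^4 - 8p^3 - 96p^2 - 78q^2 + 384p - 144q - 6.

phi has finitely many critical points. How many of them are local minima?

4

phi separates as a function of p plus a function of q, so ∇phi=0 decouples.
∂phi/∂p = 12(p - 4)(p - 2)(p + 4) = 0 at p ∈ {-4, 2, 4}; ∂phi/∂q = 12(q - 4)(q + 1)(q + 3) = 0 at q ∈ {-3, -1, 4}.
The Hessian is diagonal: diag(phi_pp, phi_qq). Second derivatives: phi_pp(-4)=576, phi_pp(2)=-144, phi_pp(4)=192; phi_qq(-3)=168, phi_qq(-1)=-120, phi_qq(4)=420.
Local minima occur where both diagonal entries positive: (-4, -3), (-4, 4), (4, -3), (4, 4). Count: 4.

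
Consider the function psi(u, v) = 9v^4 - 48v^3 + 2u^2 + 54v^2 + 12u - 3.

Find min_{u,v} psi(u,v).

psi(u,v) separates as P(u) + Q(v) − 3, so its minimum is min P + min Q − 3.
P'(u) = 4u + 12 vanishes at u ∈ {-3}; Q'(v) = 36v(v - 3)(v - 1) vanishes at v ∈ {0, 1, 3}.
Local minima of P (where P''>0): P(-3)=-18. Local minima of Q: Q(0)=0, Q(3)=-81.
So the global minimum of psi is P(-3) + Q(3) − 3 = -18 − 81 − 3 = -102, attained at (-3, 3).

-102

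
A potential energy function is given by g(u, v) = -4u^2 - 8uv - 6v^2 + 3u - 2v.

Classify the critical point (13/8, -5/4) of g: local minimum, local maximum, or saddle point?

local maximum

The Hessian of g is constant: H = [[-8, -8], [-8, -12]].
det(H) = (-8)·(-12) − (-8)² = 32.
det(H) > 0 and tr(H) = -20 < 0, so H is negative definite and the point is a local maximum.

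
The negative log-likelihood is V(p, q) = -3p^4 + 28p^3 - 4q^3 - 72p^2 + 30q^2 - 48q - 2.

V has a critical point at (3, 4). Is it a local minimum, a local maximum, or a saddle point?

The mixed partial ∂²V/∂p∂q is 0, so the Hessian at any point is diag(V_pp, V_qq) = diag(12(-3p^2 + 14p - 12), 12(-2q + 5)).
At (3, 4): H = diag(36, -36).
The eigenvalues have opposite signs, so H is indefinite: a saddle point.

saddle point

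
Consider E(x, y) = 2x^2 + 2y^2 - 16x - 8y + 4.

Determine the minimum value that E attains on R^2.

-36

E(x,y) separates as P(x) + Q(y) + 4, so its minimum is min P + min Q + 4.
P'(x) = 4x - 16 vanishes at x ∈ {4}; Q'(y) = 4y - 8 vanishes at y ∈ {2}.
Local minima of P (where P''>0): P(4)=-32. Local minima of Q: Q(2)=-8.
So the global minimum of E is P(4) + Q(2) + 4 = -32 − 8 + 4 = -36, attained at (4, 2).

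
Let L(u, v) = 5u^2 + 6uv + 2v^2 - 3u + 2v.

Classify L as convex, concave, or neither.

L is quadratic, so its Hessian is the constant matrix H = [[10, 6], [6, 4]].
det(H) = 4, tr(H) = 14.
det(H) > 0 and tr(H) > 0, so H is positive definite everywhere: convex.

convex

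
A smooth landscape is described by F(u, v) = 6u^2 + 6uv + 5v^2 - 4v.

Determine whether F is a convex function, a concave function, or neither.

F is quadratic, so its Hessian is the constant matrix H = [[12, 6], [6, 10]].
det(H) = 84, tr(H) = 22.
det(H) > 0 and tr(H) > 0, so H is positive definite everywhere: convex.

convex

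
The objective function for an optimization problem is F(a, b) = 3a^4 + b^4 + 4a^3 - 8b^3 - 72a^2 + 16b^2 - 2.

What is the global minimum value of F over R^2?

-642

F(a,b) separates as P(a) + Q(b) − 2, so its minimum is min P + min Q − 2.
P'(a) = 12a(a - 3)(a + 4) vanishes at a ∈ {-4, 0, 3}; Q'(b) = 4b(b - 4)(b - 2) vanishes at b ∈ {0, 2, 4}.
Local minima of P (where P''>0): P(-4)=-640, P(3)=-297. Local minima of Q: Q(0)=0, Q(4)=0.
So the global minimum of F is P(-4) + Q(0) − 2 = -640 + 0 − 2 = -642, attained at (-4, 0).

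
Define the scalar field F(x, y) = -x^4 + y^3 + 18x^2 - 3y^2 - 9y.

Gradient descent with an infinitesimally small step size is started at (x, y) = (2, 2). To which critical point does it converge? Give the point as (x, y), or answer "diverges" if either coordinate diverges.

F is separable, so gradient descent decouples: x follows -∂F/∂x, y follows -∂F/∂y.
∂F/∂x = -4x(x - 3)(x + 3); at x=2 this is 40, so x decreases.
∂F/∂y = 3(y - 3)(y + 1); at y=2 this is -9, so y increases.
x converges to its nearest critical value 0 (a local min of the x-part); y converges to 3. The iterate converges to (0, 3).

(0, 3)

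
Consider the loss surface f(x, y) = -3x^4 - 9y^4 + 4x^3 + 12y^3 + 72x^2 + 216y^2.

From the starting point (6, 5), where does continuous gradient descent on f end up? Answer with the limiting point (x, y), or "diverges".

f is separable, so gradient descent decouples: x follows -∂f/∂x, y follows -∂f/∂y.
∂f/∂x = -12x(x - 4)(x + 3); at x=6 this is -1296, so x increases.
∂f/∂y = -36y(y - 4)(y + 3); at y=5 this is -1440, so y increases.
The x-coordinate has no critical point in that direction and runs off to infinity.

diverges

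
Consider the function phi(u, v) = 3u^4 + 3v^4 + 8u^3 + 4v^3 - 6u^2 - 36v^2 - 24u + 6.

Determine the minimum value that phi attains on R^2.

phi(u,v) separates as P(u) + Q(v) + 6, so its minimum is min P + min Q + 6.
P'(u) = 12(u - 1)(u + 1)(u + 2) vanishes at u ∈ {-2, -1, 1}; Q'(v) = 12v(v - 2)(v + 3) vanishes at v ∈ {-3, 0, 2}.
Local minima of P (where P''>0): P(-2)=8, P(1)=-19. Local minima of Q: Q(-3)=-189, Q(2)=-64.
So the global minimum of phi is P(1) + Q(-3) + 6 = -19 − 189 + 6 = -202, attained at (1, -3).

-202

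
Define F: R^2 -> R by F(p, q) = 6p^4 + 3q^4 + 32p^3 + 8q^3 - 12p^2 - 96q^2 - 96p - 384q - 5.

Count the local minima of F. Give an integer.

F separates as a function of p plus a function of q, so ∇F=0 decouples.
∂F/∂p = 24(p - 1)(p + 1)(p + 4) = 0 at p ∈ {-4, -1, 1}; ∂F/∂q = 12(q - 4)(q + 2)(q + 4) = 0 at q ∈ {-4, -2, 4}.
The Hessian is diagonal: diag(F_pp, F_qq). Second derivatives: F_pp(-4)=360, F_pp(-1)=-144, F_pp(1)=240; F_qq(-4)=192, F_qq(-2)=-144, F_qq(4)=576.
Local minima occur where both diagonal entries positive: (-4, -4), (-4, 4), (1, -4), (1, 4). Count: 4.

4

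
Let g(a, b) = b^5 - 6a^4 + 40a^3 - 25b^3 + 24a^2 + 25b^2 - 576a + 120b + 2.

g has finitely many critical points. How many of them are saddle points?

g separates as a function of a plus a function of b, so ∇g=0 decouples.
∂g/∂a = -24(a - 4)(a - 3)(a + 2) = 0 at a ∈ {-2, 3, 4}; ∂g/∂b = 5(b - 3)(b - 2)(b + 1)(b + 4) = 0 at b ∈ {-4, -1, 2, 3}.
The Hessian is diagonal: diag(g_aa, g_bb). Second derivatives: g_aa(-2)=-720, g_aa(3)=120, g_aa(4)=-144; g_bb(-4)=-630, g_bb(-1)=180, g_bb(2)=-90, g_bb(3)=140.
Saddle points occur where the two diagonal entries have opposite signs: (-2, -1), (-2, 3), (3, -4), (3, 2), (4, -1), (4, 3). Count: 6.

6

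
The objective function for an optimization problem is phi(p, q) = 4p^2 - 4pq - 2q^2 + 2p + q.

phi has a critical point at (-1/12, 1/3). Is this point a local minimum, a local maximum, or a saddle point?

The Hessian of phi is constant: H = [[8, -4], [-4, -4]].
det(H) = 8·(-4) − (-4)² = -48.
Since det(H) < 0, H is indefinite and the critical point is a saddle point.

saddle point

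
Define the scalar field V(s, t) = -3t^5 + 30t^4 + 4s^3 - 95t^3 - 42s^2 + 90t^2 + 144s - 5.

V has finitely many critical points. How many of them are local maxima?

2

V separates as a function of s plus a function of t, so ∇V=0 decouples.
∂V/∂s = 12(s - 4)(s - 3) = 0 at s ∈ {3, 4}; ∂V/∂t = -15t(t - 4)(t - 3)(t - 1) = 0 at t ∈ {0, 1, 3, 4}.
The Hessian is diagonal: diag(V_ss, V_tt). Second derivatives: V_ss(3)=-12, V_ss(4)=12; V_tt(0)=180, V_tt(1)=-90, V_tt(3)=90, V_tt(4)=-180.
Local maxima occur where both diagonal entries negative: (3, 1), (3, 4). Count: 2.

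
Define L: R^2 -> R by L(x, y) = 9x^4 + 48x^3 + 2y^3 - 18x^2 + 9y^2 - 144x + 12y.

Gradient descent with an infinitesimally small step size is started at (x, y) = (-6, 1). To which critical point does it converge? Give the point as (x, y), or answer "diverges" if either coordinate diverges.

(-4, -1)

L is separable, so gradient descent decouples: x follows -∂L/∂x, y follows -∂L/∂y.
∂L/∂x = 36(x - 1)(x + 1)(x + 4); at x=-6 this is -2520, so x increases.
∂L/∂y = 6(y + 1)(y + 2); at y=1 this is 36, so y decreases.
x converges to its nearest critical value -4 (a local min of the x-part); y converges to -1. The iterate converges to (-4, -1).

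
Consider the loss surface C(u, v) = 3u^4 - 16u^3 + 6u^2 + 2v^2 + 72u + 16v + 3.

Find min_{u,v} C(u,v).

-76

C(u,v) separates as P(u) + Q(v) + 3, so its minimum is min P + min Q + 3.
P'(u) = 12(u - 3)(u - 2)(u + 1) vanishes at u ∈ {-1, 2, 3}; Q'(v) = 4v + 16 vanishes at v ∈ {-4}.
Local minima of P (where P''>0): P(-1)=-47, P(3)=81. Local minima of Q: Q(-4)=-32.
So the global minimum of C is P(-1) + Q(-4) + 3 = -47 − 32 + 3 = -76, attained at (-1, -4).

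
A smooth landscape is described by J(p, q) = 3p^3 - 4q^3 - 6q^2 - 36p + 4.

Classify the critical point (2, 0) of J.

saddle point

The mixed partial ∂²J/∂p∂q is 0, so the Hessian at any point is diag(J_pp, J_qq) = diag(18p, -12(2q + 1)).
At (2, 0): H = diag(36, -12).
The eigenvalues have opposite signs, so H is indefinite: a saddle point.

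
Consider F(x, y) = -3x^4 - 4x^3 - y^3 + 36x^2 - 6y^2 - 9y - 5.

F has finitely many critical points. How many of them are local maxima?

2

F separates as a function of x plus a function of y, so ∇F=0 decouples.
∂F/∂x = -12x(x - 2)(x + 3) = 0 at x ∈ {-3, 0, 2}; ∂F/∂y = -3(y + 1)(y + 3) = 0 at y ∈ {-3, -1}.
The Hessian is diagonal: diag(F_xx, F_yy). Second derivatives: F_xx(-3)=-180, F_xx(0)=72, F_xx(2)=-120; F_yy(-3)=6, F_yy(-1)=-6.
Local maxima occur where both diagonal entries negative: (-3, -1), (2, -1). Count: 2.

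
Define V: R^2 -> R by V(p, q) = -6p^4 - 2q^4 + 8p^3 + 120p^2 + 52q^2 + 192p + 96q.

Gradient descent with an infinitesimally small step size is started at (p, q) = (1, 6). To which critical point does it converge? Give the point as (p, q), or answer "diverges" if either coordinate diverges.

diverges

V is separable, so gradient descent decouples: p follows -∂V/∂p, q follows -∂V/∂q.
∂V/∂p = -24(p - 4)(p + 1)(p + 2); at p=1 this is 432, so p decreases.
∂V/∂q = -8(q - 4)(q + 1)(q + 3); at q=6 this is -1008, so q increases.
The q-coordinate has no critical point in that direction and runs off to infinity.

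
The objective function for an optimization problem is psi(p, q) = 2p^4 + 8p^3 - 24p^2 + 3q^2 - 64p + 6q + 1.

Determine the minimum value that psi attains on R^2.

psi(p,q) separates as A(p) + B(q) + 1, so its minimum is min A + min B + 1.
A'(p) = 8(p - 2)(p + 1)(p + 4) vanishes at p ∈ {-4, -1, 2}; B'(q) = 6q + 6 vanishes at q ∈ {-1}.
Local minima of A (where A''>0): A(-4)=-128, A(2)=-128. Local minima of B: B(-1)=-3.
So the global minimum of psi is A(-4) + B(-1) + 1 = -128 − 3 + 1 = -130, attained at (-4, -1).

-130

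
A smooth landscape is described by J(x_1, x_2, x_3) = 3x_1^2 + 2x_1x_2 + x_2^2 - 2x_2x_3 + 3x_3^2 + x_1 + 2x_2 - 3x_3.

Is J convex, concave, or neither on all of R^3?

J is quadratic, so its Hessian is the constant matrix H = [[6, 2, 0], [2, 2, -2], [0, -2, 6]].
Leading principal minors: 6, 8, 24.
All positive ⇒ H ≻ 0 ⇒ convex.

convex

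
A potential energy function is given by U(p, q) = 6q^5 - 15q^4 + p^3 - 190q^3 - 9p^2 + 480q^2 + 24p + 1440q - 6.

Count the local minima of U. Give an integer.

U separates as a function of p plus a function of q, so ∇U=0 decouples.
∂U/∂p = 3(p - 4)(p - 2) = 0 at p ∈ {2, 4}; ∂U/∂q = 30(q - 4)(q - 3)(q + 1)(q + 4) = 0 at q ∈ {-4, -1, 3, 4}.
The Hessian is diagonal: diag(U_pp, U_qq). Second derivatives: U_pp(2)=-6, U_pp(4)=6; U_qq(-4)=-5040, U_qq(-1)=1800, U_qq(3)=-840, U_qq(4)=1200.
Local minima occur where both diagonal entries positive: (4, -1), (4, 4). Count: 2.

2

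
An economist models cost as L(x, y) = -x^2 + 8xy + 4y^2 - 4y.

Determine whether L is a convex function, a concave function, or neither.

neither

L is quadratic, so its Hessian is the constant matrix H = [[-2, 8], [8, 8]].
det(H) = -80, tr(H) = 6.
det(H) < 0, so H is indefinite: neither convex nor concave.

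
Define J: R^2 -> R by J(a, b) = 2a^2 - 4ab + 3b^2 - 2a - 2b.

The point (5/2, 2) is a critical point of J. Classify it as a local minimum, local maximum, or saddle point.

The Hessian of J is constant: H = [[4, -4], [-4, 6]].
det(H) = 4·6 − (-4)² = 8.
det(H) > 0 and tr(H) = 10 > 0, so H is positive definite and the point is a local minimum.

local minimum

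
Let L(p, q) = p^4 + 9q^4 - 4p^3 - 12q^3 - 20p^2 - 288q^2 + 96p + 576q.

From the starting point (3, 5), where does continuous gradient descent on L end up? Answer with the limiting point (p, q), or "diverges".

(4, 4)

L is separable, so gradient descent decouples: p follows -∂L/∂p, q follows -∂L/∂q.
∂L/∂p = 4(p - 4)(p - 2)(p + 3); at p=3 this is -24, so p increases.
∂L/∂q = 36(q - 4)(q - 1)(q + 4); at q=5 this is 1296, so q decreases.
p converges to its nearest critical value 4 (a local min of the p-part); q converges to 4. The iterate converges to (4, 4).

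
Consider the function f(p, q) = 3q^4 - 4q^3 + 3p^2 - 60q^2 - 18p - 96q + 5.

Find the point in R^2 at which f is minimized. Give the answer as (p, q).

(3, 4)

f(p,q) separates as A(p) + B(q) + 5, so its minimum is min A + min B + 5.
A'(p) = 6p - 18 vanishes at p ∈ {3}; B'(q) = 12(q - 4)(q + 1)(q + 2) vanishes at q ∈ {-2, -1, 4}.
Local minima of A (where A''>0): A(3)=-27. Local minima of B: B(-2)=32, B(4)=-832.
So the global minimum of f is A(3) + B(4) + 5 = -27 − 832 + 5 = -854, attained at (3, 4).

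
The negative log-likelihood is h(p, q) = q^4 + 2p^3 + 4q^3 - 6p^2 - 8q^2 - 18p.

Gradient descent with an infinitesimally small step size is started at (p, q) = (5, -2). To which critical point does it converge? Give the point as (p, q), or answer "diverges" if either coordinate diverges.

(3, -4)

h is separable, so gradient descent decouples: p follows -∂h/∂p, q follows -∂h/∂q.
∂h/∂p = 6(p - 3)(p + 1); at p=5 this is 72, so p decreases.
∂h/∂q = 4q(q - 1)(q + 4); at q=-2 this is 48, so q decreases.
p converges to its nearest critical value 3 (a local min of the p-part); q converges to -4. The iterate converges to (3, -4).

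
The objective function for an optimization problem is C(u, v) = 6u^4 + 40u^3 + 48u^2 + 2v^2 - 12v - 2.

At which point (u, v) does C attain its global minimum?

(-4, 3)

C(u,v) separates as P(u) + Q(v) − 2, so its minimum is min P + min Q − 2.
P'(u) = 24u(u + 1)(u + 4) vanishes at u ∈ {-4, -1, 0}; Q'(v) = 4v - 12 vanishes at v ∈ {3}.
Local minima of P (where P''>0): P(-4)=-256, P(0)=0. Local minima of Q: Q(3)=-18.
So the global minimum of C is P(-4) + Q(3) − 2 = -256 − 18 − 2 = -276, attained at (-4, 3).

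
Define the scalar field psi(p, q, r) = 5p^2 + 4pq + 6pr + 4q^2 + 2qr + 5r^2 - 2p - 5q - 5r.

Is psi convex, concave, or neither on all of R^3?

convex

psi is quadratic, so its Hessian is the constant matrix H = [[10, 4, 6], [4, 8, 2], [6, 2, 10]].
Leading principal minors: 10, 64, 408.
All positive ⇒ H ≻ 0 ⇒ convex.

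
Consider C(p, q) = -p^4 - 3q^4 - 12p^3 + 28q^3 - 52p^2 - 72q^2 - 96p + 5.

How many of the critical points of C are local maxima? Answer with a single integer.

4

C separates as a function of p plus a function of q, so ∇C=0 decouples.
∂C/∂p = -4(p + 2)(p + 3)(p + 4) = 0 at p ∈ {-4, -3, -2}; ∂C/∂q = -12q(q - 4)(q - 3) = 0 at q ∈ {0, 3, 4}.
The Hessian is diagonal: diag(C_pp, C_qq). Second derivatives: C_pp(-4)=-8, C_pp(-3)=4, C_pp(-2)=-8; C_qq(0)=-144, C_qq(3)=36, C_qq(4)=-48.
Local maxima occur where both diagonal entries negative: (-4, 0), (-4, 4), (-2, 0), (-2, 4). Count: 4.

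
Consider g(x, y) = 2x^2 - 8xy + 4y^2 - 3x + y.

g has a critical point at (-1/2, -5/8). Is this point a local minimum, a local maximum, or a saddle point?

The Hessian of g is constant: H = [[4, -8], [-8, 8]].
det(H) = 4·8 − (-8)² = -32.
Since det(H) < 0, H is indefinite and the critical point is a saddle point.

saddle point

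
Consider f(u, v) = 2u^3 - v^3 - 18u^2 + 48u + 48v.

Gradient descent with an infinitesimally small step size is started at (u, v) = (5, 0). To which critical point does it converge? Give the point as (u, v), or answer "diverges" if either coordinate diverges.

f is separable, so gradient descent decouples: u follows -∂f/∂u, v follows -∂f/∂v.
∂f/∂u = 6(u - 4)(u - 2); at u=5 this is 18, so u decreases.
∂f/∂v = -3(v - 4)(v + 4); at v=0 this is 48, so v decreases.
u converges to its nearest critical value 4 (a local min of the u-part); v converges to -4. The iterate converges to (4, -4).

(4, -4)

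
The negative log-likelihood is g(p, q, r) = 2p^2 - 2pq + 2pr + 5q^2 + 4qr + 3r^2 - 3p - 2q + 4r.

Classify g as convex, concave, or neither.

convex

g is quadratic, so its Hessian is the constant matrix H = [[4, -2, 2], [-2, 10, 4], [2, 4, 6]].
Leading principal minors: 4, 36, 80.
All positive ⇒ H ≻ 0 ⇒ convex.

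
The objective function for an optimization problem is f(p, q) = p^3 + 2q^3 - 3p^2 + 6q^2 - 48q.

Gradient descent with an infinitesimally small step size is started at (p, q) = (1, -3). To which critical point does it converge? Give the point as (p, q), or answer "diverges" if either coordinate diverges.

f is separable, so gradient descent decouples: p follows -∂f/∂p, q follows -∂f/∂q.
∂f/∂p = 3p(p - 2); at p=1 this is -3, so p increases.
∂f/∂q = 6(q - 2)(q + 4); at q=-3 this is -30, so q increases.
p converges to its nearest critical value 2 (a local min of the p-part); q converges to 2. The iterate converges to (2, 2).

(2, 2)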